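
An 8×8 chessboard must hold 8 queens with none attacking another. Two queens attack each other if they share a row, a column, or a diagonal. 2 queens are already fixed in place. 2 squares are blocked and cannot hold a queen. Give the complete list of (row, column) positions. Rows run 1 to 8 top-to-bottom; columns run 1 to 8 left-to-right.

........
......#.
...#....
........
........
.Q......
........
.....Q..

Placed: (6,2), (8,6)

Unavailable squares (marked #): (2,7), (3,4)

(1,3) (2,5) (3,7) (4,1) (5,4) (6,2) (7,8) (8,6)

Row 1: attacked by (6,2)→{2,7}; (8,6)→{6}. Safe: 1, 3, 4, 5, 8. Place at column 3.
Row 2: attacked by (1,3)→{2,3,4}; (6,2)→{2,6}; (8,6)→{6}. Blocked: 7. Safe: 1, 5, 8. Place at column 5.
Row 3: attacked by (1,3)→{1,3,5}; (2,5)→{4,5,6}; (6,2)→{2,5}; (8,6)→{1,6}. Blocked: 4. Safe: 7, 8. Place at column 7.
Row 4: attacked by (1,3)→{3,6}; (2,5)→{3,5,7}; (3,7)→{6,7,8}; (6,2)→{2,4}; (8,6)→{2,6}. Safe: 1. Place at column 1.
Row 5: attacked by (1,3)→{3,7}; (2,5)→{2,5,8}; (3,7)→{5,7}; (4,1)→{1,2}; (6,2)→{1,2,3}; (8,6)→{3,6}. Safe: 4. Place at column 4.
Row 7: attacked by (1,3)→{3}; (2,5)→{5}; (3,7)→{3,7}; (4,1)→{1,4}; (5,4)→{2,4,6}; (6,2)→{1,2,3}; (8,6)→{5,6,7}. Safe: 8. Place at column 8.
Columns [3, 5, 7, 1, 4, 2, 8, 6], r−c [-2, -3, -4, 3, 1, 4, -1, 2], r+c [4, 7, 10, 5, 9, 8, 15, 14] are all distinct, so no two queens attack.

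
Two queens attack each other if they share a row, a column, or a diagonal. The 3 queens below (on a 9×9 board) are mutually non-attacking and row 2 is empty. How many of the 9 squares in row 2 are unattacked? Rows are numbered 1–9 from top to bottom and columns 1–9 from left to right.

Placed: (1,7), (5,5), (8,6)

4

(1,7) attacks row 2 at column 7 and diagonals 6, 8.
(5,5) attacks row 2 at column 5 and diagonals 2, 8.
(8,6) attacks row 2 at column 6.
Attacked columns: {2, 5, 6, 7, 8}. Safe: {1, 3, 4, 9}.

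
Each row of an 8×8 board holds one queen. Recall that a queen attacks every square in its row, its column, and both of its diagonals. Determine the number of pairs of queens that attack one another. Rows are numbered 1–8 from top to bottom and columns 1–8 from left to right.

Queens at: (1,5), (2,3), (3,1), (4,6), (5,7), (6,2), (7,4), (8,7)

Same column: (5,7)–(8,7) (column 7).
Same diagonal: (4,6)–(5,7) (|4−5| = |6−7| = 1).
Total attacking pairs: 2.

2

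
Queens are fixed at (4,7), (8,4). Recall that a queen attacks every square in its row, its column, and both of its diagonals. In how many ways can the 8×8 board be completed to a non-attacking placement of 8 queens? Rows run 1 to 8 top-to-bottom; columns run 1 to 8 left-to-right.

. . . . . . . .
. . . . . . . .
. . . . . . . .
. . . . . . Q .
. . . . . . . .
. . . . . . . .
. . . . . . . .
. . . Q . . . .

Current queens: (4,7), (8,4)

Branch on row 1: col 1 → 0; col 2 → 0; col 3 → 1; col 5 → 1; col 6 → 1; col 8 → 0.
Sum: 0 + 0 + 1 + 1 + 1 + 0 = 3.

3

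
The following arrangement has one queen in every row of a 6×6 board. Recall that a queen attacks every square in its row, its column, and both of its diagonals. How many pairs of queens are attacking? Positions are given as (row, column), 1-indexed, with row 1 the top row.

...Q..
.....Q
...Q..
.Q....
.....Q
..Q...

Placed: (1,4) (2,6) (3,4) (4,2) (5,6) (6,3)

3

Same column: (1,4)–(3,4) (column 4); (2,6)–(5,6) (column 6).
Same diagonal: (3,4)–(5,6) (|3−5| = |4−6| = 2).
Total attacking pairs: 3.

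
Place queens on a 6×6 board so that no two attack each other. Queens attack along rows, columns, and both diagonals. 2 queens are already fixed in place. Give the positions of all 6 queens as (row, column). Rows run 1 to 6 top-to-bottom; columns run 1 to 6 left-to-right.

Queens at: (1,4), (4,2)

Row 2: attacked by (1,4)→{3,4,5}; (4,2)→{2,4}. Safe: 1, 6. Place at column 1.
Row 3: attacked by (1,4)→{2,4,6}; (2,1)→{1,2}; (4,2)→{1,2,3}. Safe: 5. Place at column 5.
Row 5: attacked by (1,4)→{4}; (2,1)→{1,4}; (3,5)→{3,5}; (4,2)→{1,2,3}. Safe: 6. Place at column 6.
Row 6: attacked by (1,4)→{4}; (2,1)→{1,5}; (3,5)→{2,5}; (4,2)→{2,4}; (5,6)→{5,6}. Safe: 3. Place at column 3.
Columns [4, 1, 5, 2, 6, 3], r−c [-3, 1, -2, 2, -1, 3], r+c [5, 3, 8, 6, 11, 9] are all distinct, so no two queens attack.

(1,4) (2,1) (3,5) (4,2) (5,6) (6,3)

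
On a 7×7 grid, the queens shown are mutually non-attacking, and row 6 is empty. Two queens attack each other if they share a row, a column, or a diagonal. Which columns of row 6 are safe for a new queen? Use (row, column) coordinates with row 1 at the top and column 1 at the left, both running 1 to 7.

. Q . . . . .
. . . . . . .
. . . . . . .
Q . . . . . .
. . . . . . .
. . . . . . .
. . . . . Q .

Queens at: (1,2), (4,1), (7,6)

columns 4

(1,2) attacks row 6 at column 2 and diagonals 7.
(4,1) attacks row 6 at column 1 and diagonals 3.
(7,6) attacks row 6 at column 6 and diagonals 5, 7.
Attacked columns: {1, 2, 3, 5, 6, 7}. Safe: {4}.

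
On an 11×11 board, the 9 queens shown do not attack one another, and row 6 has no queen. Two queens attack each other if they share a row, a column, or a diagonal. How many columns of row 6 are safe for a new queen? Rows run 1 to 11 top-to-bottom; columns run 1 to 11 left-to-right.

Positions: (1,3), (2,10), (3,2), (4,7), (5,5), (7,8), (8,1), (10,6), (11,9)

1

(1,3) attacks row 6 at column 3 and diagonals 8.
(2,10) attacks row 6 at column 10 and diagonals 6.
(3,2) attacks row 6 at column 2 and diagonals 5.
(4,7) attacks row 6 at column 7 and diagonals 5, 9.
(5,5) attacks row 6 at column 5 and diagonals 4, 6.
(7,8) attacks row 6 at column 8 and diagonals 7, 9.
(8,1) attacks row 6 at column 1 and diagonals 3.
(10,6) attacks row 6 at column 6 and diagonals 2, 10.
(11,9) attacks row 6 at column 9 and diagonals 4.
Attacked columns: {1, 2, 3, 4, 5, 6, 7, 8, 9, 10}. Safe: {11}.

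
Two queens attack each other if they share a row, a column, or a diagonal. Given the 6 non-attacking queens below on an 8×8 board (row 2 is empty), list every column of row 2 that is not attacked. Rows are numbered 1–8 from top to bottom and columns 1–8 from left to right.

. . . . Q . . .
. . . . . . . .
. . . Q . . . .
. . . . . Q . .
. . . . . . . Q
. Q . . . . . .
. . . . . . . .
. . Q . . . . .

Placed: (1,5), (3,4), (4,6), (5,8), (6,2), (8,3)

columns 1, 7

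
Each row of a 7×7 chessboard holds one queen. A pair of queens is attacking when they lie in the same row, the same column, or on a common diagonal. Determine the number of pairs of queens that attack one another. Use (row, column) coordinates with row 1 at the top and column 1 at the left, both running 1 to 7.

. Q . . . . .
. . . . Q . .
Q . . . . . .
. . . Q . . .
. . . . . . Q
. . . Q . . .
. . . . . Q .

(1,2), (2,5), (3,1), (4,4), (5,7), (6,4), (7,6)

Same column: (4,4)–(6,4) (column 4).
Same diagonal: (3,1)–(6,4) (|3−6| = |1−4| = 3).
Total attacking pairs: 2.

2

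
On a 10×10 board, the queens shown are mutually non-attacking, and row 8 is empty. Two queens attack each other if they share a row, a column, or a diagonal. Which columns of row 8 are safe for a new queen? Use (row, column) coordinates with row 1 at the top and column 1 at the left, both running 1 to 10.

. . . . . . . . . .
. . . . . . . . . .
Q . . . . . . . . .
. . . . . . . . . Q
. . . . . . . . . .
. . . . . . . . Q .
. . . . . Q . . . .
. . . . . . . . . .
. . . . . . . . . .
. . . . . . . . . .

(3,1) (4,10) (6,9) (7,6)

(3,1) attacks row 8 at column 1 and diagonals 6.
(4,10) attacks row 8 at column 10 and diagonals 6.
(6,9) attacks row 8 at column 9 and diagonals 7.
(7,6) attacks row 8 at column 6 and diagonals 5, 7.
Attacked columns: {1, 5, 6, 7, 9, 10}. Safe: {2, 3, 4, 8}.

columns 2, 3, 4, 8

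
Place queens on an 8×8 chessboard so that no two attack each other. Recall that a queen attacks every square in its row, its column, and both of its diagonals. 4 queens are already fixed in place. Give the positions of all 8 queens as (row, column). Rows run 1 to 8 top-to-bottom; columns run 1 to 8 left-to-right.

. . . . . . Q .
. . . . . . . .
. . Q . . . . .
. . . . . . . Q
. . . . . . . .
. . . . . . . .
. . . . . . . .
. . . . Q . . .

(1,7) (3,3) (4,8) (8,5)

(1,7) (2,1) (3,3) (4,8) (5,6) (6,4) (7,2) (8,5)

Row 2: attacked by (1,7)→{6,7,8}; (3,3)→{2,3,4}; (4,8)→{6,8}; (8,5)→{5}. Safe: 1. Place at column 1.
Row 5: attacked by (1,7)→{3,7}; (2,1)→{1,4}; (3,3)→{1,3,5}; (4,8)→{7,8}; (8,5)→{2,5,8}. Safe: 6. Place at column 6.
Row 6: attacked by (1,7)→{2,7}; (2,1)→{1,5}; (3,3)→{3,6}; (4,8)→{6,8}; (5,6)→{5,6,7}; (8,5)→{3,5,7}. Safe: 4. Place at column 4.
Row 7: attacked by (1,7)→{1,7}; (2,1)→{1,6}; (3,3)→{3,7}; (4,8)→{5,8}; (5,6)→{4,6,8}; (6,4)→{3,4,5}; (8,5)→{4,5,6}. Safe: 2. Place at column 2.
Columns [7, 1, 3, 8, 6, 4, 2, 5], r−c [-6, 1, 0, -4, -1, 2, 5, 3], r+c [8, 3, 6, 12, 11, 10, 9, 13] are all distinct, so no two queens attack.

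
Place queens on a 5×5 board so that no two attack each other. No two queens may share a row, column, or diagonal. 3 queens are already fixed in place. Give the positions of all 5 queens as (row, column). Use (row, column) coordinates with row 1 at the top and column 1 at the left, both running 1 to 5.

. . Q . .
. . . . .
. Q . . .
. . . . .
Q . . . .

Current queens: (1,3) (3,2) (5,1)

(1,3) (2,5) (3,2) (4,4) (5,1)

Row 2: attacked by (1,3)→{2,3,4}; (3,2)→{1,2,3}; (5,1)→{1,4}. Safe: 5. Place at column 5.
Row 4: attacked by (1,3)→{3}; (2,5)→{3,5}; (3,2)→{1,2,3}; (5,1)→{1,2}. Safe: 4. Place at column 4.
Columns [3, 5, 2, 4, 1], r−c [-2, -3, 1, 0, 4], r+c [4, 7, 5, 8, 6] are all distinct, so no two queens attack.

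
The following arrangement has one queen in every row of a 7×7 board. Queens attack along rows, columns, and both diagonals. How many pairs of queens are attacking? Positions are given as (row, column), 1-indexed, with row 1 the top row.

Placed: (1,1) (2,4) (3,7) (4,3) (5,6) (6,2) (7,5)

0

All columns are distinct and no two queens satisfy |Δrow| = |Δcol|, so no pair attacks.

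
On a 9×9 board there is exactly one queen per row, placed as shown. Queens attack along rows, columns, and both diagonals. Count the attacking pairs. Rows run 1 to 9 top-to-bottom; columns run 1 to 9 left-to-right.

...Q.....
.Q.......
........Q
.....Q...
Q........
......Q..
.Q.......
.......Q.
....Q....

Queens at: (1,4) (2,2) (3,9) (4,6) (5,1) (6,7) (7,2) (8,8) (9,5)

Same column: (2,2)–(7,2) (column 2).
Same diagonal: (2,2)–(8,8) (|2−8| = |2−8| = 6); (5,1)–(9,5) (|5−9| = |1−5| = 4).
Total attacking pairs: 3.

3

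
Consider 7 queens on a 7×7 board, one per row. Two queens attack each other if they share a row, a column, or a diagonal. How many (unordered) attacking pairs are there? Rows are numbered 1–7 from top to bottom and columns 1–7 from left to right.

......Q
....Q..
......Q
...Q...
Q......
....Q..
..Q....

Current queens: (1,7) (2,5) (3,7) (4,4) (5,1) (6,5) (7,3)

5

Same column: (1,7)–(3,7) (column 7); (2,5)–(6,5) (column 5).
Same diagonal: (1,7)–(4,4) (|1−4| = |7−4| = 3); (3,7)–(7,3) (|3−7| = |7−3| = 4); (5,1)–(7,3) (|5−7| = |1−3| = 2).
Total attacking pairs: 5.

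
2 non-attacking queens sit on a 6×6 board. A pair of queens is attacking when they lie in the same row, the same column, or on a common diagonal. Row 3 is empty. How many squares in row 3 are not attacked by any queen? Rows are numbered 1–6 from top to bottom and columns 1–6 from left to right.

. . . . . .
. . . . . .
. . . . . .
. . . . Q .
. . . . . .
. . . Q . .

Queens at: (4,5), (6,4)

(4,5) attacks row 3 at column 5 and diagonals 4, 6.
(6,4) attacks row 3 at column 4 and diagonals 1.
Attacked columns: {1, 4, 5, 6}. Safe: {2, 3}.

2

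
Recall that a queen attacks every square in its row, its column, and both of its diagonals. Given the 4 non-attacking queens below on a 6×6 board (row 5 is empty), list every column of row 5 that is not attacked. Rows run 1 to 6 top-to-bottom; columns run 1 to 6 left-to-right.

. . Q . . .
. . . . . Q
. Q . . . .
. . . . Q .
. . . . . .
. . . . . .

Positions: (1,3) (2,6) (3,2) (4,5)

(1,3) attacks row 5 at column 3.
(2,6) attacks row 5 at column 6 and diagonals 3.
(3,2) attacks row 5 at column 2 and diagonals 4.
(4,5) attacks row 5 at column 5 and diagonals 4, 6.
Attacked columns: {2, 3, 4, 5, 6}. Safe: {1}.

columns 1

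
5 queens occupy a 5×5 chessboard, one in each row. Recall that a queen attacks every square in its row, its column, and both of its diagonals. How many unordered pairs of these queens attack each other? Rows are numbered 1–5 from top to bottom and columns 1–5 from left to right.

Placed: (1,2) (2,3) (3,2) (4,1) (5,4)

6

Same column: (1,2)–(3,2) (column 2).
Same diagonal: (1,2)–(2,3) (|1−2| = |2−3| = 1); (2,3)–(3,2) (|2−3| = |3−2| = 1); (2,3)–(4,1) (|2−4| = |3−1| = 2); (3,2)–(4,1) (|3−4| = |2−1| = 1); (3,2)–(5,4) (|3−5| = |2−4| = 2).
Total attacking pairs: 6.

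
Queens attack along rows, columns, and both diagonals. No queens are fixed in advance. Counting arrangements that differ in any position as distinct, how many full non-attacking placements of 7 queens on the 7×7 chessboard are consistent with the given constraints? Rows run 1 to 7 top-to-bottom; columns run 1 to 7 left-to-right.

40

Branch on row 1: col 1 → 4; col 2 → 7; col 3 → 6; col 4 → 6; col 5 → 6; col 6 → 7; col 7 → 4.
Sum: 4 + 7 + 6 + 6 + 6 + 7 + 4 = 40.
(This is the classic 7-queens count.)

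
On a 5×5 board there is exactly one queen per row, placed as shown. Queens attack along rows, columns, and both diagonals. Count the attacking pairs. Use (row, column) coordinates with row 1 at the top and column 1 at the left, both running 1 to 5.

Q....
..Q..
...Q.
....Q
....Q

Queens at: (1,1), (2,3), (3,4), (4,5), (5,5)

5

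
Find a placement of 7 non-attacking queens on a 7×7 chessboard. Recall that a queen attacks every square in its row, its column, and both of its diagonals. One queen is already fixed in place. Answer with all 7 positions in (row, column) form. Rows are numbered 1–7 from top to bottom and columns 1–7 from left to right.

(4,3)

Row 1: attacked by (4,3)→{3,6}. Safe: 1, 2, 4, 5, 7. Place at column 5.
Row 2: attacked by (1,5)→{4,5,6}; (4,3)→{1,3,5}. Safe: 2, 7. Place at column 2.
Row 3: attacked by (1,5)→{3,5,7}; (2,2)→{1,2,3}; (4,3)→{2,3,4}. Safe: 6. Place at column 6.
Row 5: attacked by (1,5)→{1,5}; (2,2)→{2,5}; (3,6)→{4,6}; (4,3)→{2,3,4}. Safe: 7. Place at column 7.
Row 6: attacked by (1,5)→{5}; (2,2)→{2,6}; (3,6)→{3,6}; (4,3)→{1,3,5}; (5,7)→{6,7}. Safe: 4. Place at column 4.
Row 7: attacked by (1,5)→{5}; (2,2)→{2,7}; (3,6)→{2,6}; (4,3)→{3,6}; (5,7)→{5,7}; (6,4)→{3,4,5}. Safe: 1. Place at column 1.
Columns [5, 2, 6, 3, 7, 4, 1], r−c [-4, 0, -3, 1, -2, 2, 6], r+c [6, 4, 9, 7, 12, 10, 8] are all distinct, so no two queens attack.

(1,5) (2,2) (3,6) (4,3) (5,7) (6,4) (7,1)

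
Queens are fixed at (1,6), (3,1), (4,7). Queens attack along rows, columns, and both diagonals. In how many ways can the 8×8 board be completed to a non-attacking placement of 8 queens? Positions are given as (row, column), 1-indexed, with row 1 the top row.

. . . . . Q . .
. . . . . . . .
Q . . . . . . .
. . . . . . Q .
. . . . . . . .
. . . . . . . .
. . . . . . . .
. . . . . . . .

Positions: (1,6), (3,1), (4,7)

Branch on row 2: col 3 → 1; col 4 → 0; col 8 → 0.
Sum: 1 + 0 + 0 = 1.

1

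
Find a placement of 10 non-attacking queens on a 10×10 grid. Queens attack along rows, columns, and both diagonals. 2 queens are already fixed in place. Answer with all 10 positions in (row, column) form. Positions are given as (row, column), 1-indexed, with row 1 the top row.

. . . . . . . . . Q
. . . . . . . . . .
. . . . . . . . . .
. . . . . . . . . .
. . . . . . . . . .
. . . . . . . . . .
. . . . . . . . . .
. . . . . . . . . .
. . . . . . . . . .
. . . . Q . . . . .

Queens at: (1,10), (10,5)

(1,10) (2,1) (3,6) (4,4) (5,2) (6,8) (7,3) (8,9) (9,7) (10,5)

Row 2: attacked by (1,10)→{9,10}; (10,5)→{5}. Safe: 1, 2, 3, 4, 6, 7, 8. Place at column 1.
Row 3: attacked by (1,10)→{8,10}; (2,1)→{1,2}; (10,5)→{5}. Safe: 3, 4, 6, 7, 9. Place at column 6.
Row 4: attacked by (1,10)→{7,10}; (2,1)→{1,3}; (3,6)→{5,6,7}; (10,5)→{5}. Safe: 2, 4, 8, 9. Place at column 4.
Row 5: attacked by (1,10)→{6,10}; (2,1)→{1,4}; (3,6)→{4,6,8}; (4,4)→{3,4,5}; (10,5)→{5,10}. Safe: 2, 7, 9. Place at column 2.
Row 6: attacked by (1,10)→{5,10}; (2,1)→{1,5}; (3,6)→{3,6,9}; (4,4)→{2,4,6}; (5,2)→{1,2,3}; (10,5)→{1,5,9}. Safe: 7, 8. Place at column 8.
Row 7: attacked by (1,10)→{4,10}; (2,1)→{1,6}; (3,6)→{2,6,10}; (4,4)→{1,4,7}; (5,2)→{2,4}; (6,8)→{7,8,9}; (10,5)→{2,5,8}. Safe: 3. Place at column 3.
Row 8: attacked by (1,10)→{3,10}; (2,1)→{1,7}; (3,6)→{1,6}; (4,4)→{4,8}; (5,2)→{2,5}; (6,8)→{6,8,10}; (7,3)→{2,3,4}; (10,5)→{3,5,7}. Safe: 9. Place at column 9.
Row 9: attacked by (1,10)→{2,10}; (2,1)→{1,8}; (3,6)→{6}; (4,4)→{4,9}; (5,2)→{2,6}; (6,8)→{5,8}; (7,3)→{1,3,5}; (8,9)→{8,9,10}; (10,5)→{4,5,6}. Safe: 7. Place at column 7.
Columns [10, 1, 6, 4, 2, 8, 3, 9, 7, 5], r−c [-9, 1, -3, 0, 3, -2, 4, -1, 2, 5], r+c [11, 3, 9, 8, 7, 14, 10, 17, 16, 15] are all distinct, so no two queens attack.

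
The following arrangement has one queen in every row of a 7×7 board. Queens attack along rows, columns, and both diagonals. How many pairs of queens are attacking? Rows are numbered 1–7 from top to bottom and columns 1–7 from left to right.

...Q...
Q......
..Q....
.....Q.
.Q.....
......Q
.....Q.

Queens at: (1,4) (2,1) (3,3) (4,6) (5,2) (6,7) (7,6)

3

Same column: (4,6)–(7,6) (column 6).
Same diagonal: (2,1)–(7,6) (|2−7| = |1−6| = 5); (6,7)–(7,6) (|6−7| = |7−6| = 1).
Total attacking pairs: 3.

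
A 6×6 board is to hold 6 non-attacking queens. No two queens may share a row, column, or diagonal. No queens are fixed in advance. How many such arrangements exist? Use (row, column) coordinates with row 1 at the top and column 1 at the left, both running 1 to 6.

Branch on row 1: col 1 → 0; col 2 → 1; col 3 → 1; col 4 → 1; col 5 → 1; col 6 → 0.
Sum: 0 + 1 + 1 + 1 + 1 + 0 = 4.
(This is the classic 6-queens count.)

4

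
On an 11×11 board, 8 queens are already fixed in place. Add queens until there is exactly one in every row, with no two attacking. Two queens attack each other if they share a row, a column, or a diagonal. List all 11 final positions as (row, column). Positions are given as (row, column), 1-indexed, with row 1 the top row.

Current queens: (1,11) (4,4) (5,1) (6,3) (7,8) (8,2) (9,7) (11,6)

Row 2: attacked by (1,11)→{10,11}; (4,4)→{2,4,6}; (5,1)→{1,4}; (6,3)→{3,7}; (7,8)→{3,8}; (8,2)→{2,8}; (9,7)→{7}; (11,6)→{6}. Safe: 5, 9. Place at column 5.
Row 3: attacked by (1,11)→{9,11}; (2,5)→{4,5,6}; (4,4)→{3,4,5}; (5,1)→{1,3}; (6,3)→{3,6}; (7,8)→{4,8}; (8,2)→{2,7}; (9,7)→{1,7}; (11,6)→{6}. Safe: 10. Place at column 10.
Row 10: attacked by (1,11)→{2,11}; (2,5)→{5}; (3,10)→{3,10}; (4,4)→{4,10}; (5,1)→{1,6}; (6,3)→{3,7}; (7,8)→{5,8,11}; (8,2)→{2,4}; (9,7)→{6,7,8}; (11,6)→{5,6,7}. Safe: 9. Place at column 9.
Columns [11, 5, 10, 4, 1, 3, 8, 2, 7, 9, 6], r−c [-10, -3, -7, 0, 4, 3, -1, 6, 2, 1, 5], r+c [12, 7, 13, 8, 6, 9, 15, 10, 16, 19, 17] are all distinct, so no two queens attack.

(1,11) (2,5) (3,10) (4,4) (5,1) (6,3) (7,8) (8,2) (9,7) (10,9) (11,6)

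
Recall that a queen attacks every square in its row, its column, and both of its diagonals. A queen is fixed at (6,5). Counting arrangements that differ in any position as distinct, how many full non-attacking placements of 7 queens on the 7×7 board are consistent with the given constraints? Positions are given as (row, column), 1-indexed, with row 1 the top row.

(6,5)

6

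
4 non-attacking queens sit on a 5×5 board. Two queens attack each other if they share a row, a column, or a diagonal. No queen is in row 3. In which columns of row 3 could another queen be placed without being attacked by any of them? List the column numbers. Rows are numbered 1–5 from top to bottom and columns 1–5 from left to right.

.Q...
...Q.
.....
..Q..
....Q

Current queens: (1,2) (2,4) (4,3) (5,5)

columns 1

(1,2) attacks row 3 at column 2 and diagonals 4.
(2,4) attacks row 3 at column 4 and diagonals 3, 5.
(4,3) attacks row 3 at column 3 and diagonals 2, 4.
(5,5) attacks row 3 at column 5 and diagonals 3.
Attacked columns: {2, 3, 4, 5}. Safe: {1}.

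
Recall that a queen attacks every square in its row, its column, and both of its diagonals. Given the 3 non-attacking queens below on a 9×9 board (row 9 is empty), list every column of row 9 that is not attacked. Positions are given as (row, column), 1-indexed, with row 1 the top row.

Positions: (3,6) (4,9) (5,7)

columns 1, 2, 5, 8

(3,6) attacks row 9 at column 6.
(4,9) attacks row 9 at column 9 and diagonals 4.
(5,7) attacks row 9 at column 7 and diagonals 3.
Attacked columns: {3, 4, 6, 7, 9}. Safe: {1, 2, 5, 8}.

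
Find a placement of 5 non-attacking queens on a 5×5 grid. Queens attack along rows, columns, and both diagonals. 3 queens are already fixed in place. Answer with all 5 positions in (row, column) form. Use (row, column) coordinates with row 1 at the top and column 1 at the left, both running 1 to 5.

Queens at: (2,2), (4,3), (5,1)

(1,4) (2,2) (3,5) (4,3) (5,1)

Row 1: attacked by (2,2)→{1,2,3}; (4,3)→{3}; (5,1)→{1,5}. Safe: 4. Place at column 4.
Row 3: attacked by (1,4)→{2,4}; (2,2)→{1,2,3}; (4,3)→{2,3,4}; (5,1)→{1,3}. Safe: 5. Place at column 5.
Columns [4, 2, 5, 3, 1], r−c [-3, 0, -2, 1, 4], r+c [5, 4, 8, 7, 6] are all distinct, so no two queens attack.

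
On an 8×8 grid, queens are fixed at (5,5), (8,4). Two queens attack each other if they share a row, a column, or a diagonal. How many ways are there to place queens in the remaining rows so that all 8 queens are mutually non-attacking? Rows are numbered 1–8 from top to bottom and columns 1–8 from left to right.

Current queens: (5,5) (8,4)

4

Branch on row 1: col 2 → 0; col 3 → 2; col 6 → 1; col 7 → 1; col 8 → 0.
Sum: 0 + 2 + 1 + 1 + 0 = 4.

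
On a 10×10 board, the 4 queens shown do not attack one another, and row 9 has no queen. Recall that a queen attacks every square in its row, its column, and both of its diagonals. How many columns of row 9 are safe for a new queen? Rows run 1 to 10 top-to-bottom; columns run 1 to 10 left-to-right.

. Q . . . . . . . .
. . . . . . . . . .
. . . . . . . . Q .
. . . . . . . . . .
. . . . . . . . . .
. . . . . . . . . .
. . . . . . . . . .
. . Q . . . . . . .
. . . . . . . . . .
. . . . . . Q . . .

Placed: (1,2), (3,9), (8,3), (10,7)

2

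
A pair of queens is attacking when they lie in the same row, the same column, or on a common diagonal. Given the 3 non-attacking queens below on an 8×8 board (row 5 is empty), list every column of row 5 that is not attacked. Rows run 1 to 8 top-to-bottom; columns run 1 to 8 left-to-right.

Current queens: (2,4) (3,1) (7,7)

(2,4) attacks row 5 at column 4 and diagonals 1, 7.
(3,1) attacks row 5 at column 1 and diagonals 3.
(7,7) attacks row 5 at column 7 and diagonals 5.
Attacked columns: {1, 3, 4, 5, 7}. Safe: {2, 6, 8}.

columns 2, 6, 8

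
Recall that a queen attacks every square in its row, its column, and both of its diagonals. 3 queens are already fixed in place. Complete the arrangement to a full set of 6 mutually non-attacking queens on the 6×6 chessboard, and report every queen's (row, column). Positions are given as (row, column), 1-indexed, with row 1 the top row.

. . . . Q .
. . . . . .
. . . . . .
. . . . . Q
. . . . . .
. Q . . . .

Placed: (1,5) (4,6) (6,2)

(1,5) (2,3) (3,1) (4,6) (5,4) (6,2)

Row 2: attacked by (1,5)→{4,5,6}; (4,6)→{4,6}; (6,2)→{2,6}. Safe: 1, 3. Place at column 3.
Row 3: attacked by (1,5)→{3,5}; (2,3)→{2,3,4}; (4,6)→{5,6}; (6,2)→{2,5}. Safe: 1. Place at column 1.
Row 5: attacked by (1,5)→{1,5}; (2,3)→{3,6}; (3,1)→{1,3}; (4,6)→{5,6}; (6,2)→{1,2,3}. Safe: 4. Place at column 4.
Columns [5, 3, 1, 6, 4, 2], r−c [-4, -1, 2, -2, 1, 4], r+c [6, 5, 4, 10, 9, 8] are all distinct, so no two queens attack.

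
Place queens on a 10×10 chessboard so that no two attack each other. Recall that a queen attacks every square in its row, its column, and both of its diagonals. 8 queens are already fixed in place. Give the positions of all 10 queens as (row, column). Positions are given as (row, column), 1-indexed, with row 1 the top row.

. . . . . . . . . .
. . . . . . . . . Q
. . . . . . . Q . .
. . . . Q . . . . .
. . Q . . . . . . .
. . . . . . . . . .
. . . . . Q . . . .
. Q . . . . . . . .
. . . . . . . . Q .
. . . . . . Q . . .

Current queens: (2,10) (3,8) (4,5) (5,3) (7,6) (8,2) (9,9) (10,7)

(1,4) (2,10) (3,8) (4,5) (5,3) (6,1) (7,6) (8,2) (9,9) (10,7)

Row 1: attacked by (2,10)→{9,10}; (3,8)→{6,8,10}; (4,5)→{2,5,8}; (5,3)→{3,7}; (7,6)→{6}; (8,2)→{2,9}; (9,9)→{1,9}; (10,7)→{7}. Safe: 4. Place at column 4.
Row 6: attacked by (1,4)→{4,9}; (2,10)→{6,10}; (3,8)→{5,8}; (4,5)→{3,5,7}; (5,3)→{2,3,4}; (7,6)→{5,6,7}; (8,2)→{2,4}; (9,9)→{6,9}; (10,7)→{3,7}. Safe: 1. Place at column 1.
Columns [4, 10, 8, 5, 3, 1, 6, 2, 9, 7], r−c [-3, -8, -5, -1, 2, 5, 1, 6, 0, 3], r+c [5, 12, 11, 9, 8, 7, 13, 10, 18, 17] are all distinct, so no two queens attack.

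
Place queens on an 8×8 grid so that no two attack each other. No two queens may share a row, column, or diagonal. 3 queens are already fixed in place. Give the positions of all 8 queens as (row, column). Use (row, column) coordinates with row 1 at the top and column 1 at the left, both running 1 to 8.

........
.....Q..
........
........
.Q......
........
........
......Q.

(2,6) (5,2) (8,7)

Row 1: attacked by (2,6)→{5,6,7}; (5,2)→{2,6}; (8,7)→{7}. Safe: 1, 3, 4, 8. Place at column 4.
Row 3: attacked by (1,4)→{2,4,6}; (2,6)→{5,6,7}; (5,2)→{2,4}; (8,7)→{2,7}. Safe: 1, 3, 8. Place at column 1.
Row 4: attacked by (1,4)→{1,4,7}; (2,6)→{4,6,8}; (3,1)→{1,2}; (5,2)→{1,2,3}; (8,7)→{3,7}. Safe: 5. Place at column 5.
Row 6: attacked by (1,4)→{4}; (2,6)→{2,6}; (3,1)→{1,4}; (4,5)→{3,5,7}; (5,2)→{1,2,3}; (8,7)→{5,7}. Safe: 8. Place at column 8.
Row 7: attacked by (1,4)→{4}; (2,6)→{1,6}; (3,1)→{1,5}; (4,5)→{2,5,8}; (5,2)→{2,4}; (6,8)→{7,8}; (8,7)→{6,7,8}. Safe: 3. Place at column 3.
Columns [4, 6, 1, 5, 2, 8, 3, 7], r−c [-3, -4, 2, -1, 3, -2, 4, 1], r+c [5, 8, 4, 9, 7, 14, 10, 15] are all distinct, so no two queens attack.

(1,4) (2,6) (3,1) (4,5) (5,2) (6,8) (7,3) (8,7)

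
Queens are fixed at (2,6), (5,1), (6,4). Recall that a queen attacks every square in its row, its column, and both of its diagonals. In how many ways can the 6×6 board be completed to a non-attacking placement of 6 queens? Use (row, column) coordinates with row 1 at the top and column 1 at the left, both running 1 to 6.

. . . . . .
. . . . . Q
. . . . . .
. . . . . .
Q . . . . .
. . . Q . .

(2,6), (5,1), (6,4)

1

Branch on row 1: col 2 → 0; col 3 → 1.
Sum: 0 + 1 = 1.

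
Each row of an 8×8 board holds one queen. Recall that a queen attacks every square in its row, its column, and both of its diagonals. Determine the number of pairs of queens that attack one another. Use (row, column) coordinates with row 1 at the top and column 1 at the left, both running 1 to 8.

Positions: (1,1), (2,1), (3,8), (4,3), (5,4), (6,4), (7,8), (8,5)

6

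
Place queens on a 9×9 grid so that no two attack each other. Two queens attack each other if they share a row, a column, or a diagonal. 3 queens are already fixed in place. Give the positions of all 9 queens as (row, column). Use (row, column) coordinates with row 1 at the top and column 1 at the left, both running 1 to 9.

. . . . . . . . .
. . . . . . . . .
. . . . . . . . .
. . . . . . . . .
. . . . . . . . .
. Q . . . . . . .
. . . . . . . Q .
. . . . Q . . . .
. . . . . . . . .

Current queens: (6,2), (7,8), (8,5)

Row 1: attacked by (6,2)→{2,7}; (7,8)→{2,8}; (8,5)→{5}. Safe: 1, 3, 4, 6, 9. Place at column 1.
Row 2: attacked by (1,1)→{1,2}; (6,2)→{2,6}; (7,8)→{3,8}; (8,5)→{5}. Safe: 4, 7, 9. Place at column 4.
Row 3: attacked by (1,1)→{1,3}; (2,4)→{3,4,5}; (6,2)→{2,5}; (7,8)→{4,8}; (8,5)→{5}. Safe: 6, 7, 9. Place at column 6.
Row 4: attacked by (1,1)→{1,4}; (2,4)→{2,4,6}; (3,6)→{5,6,7}; (6,2)→{2,4}; (7,8)→{5,8}; (8,5)→{1,5,9}. Safe: 3. Place at column 3.
Row 5: attacked by (1,1)→{1,5}; (2,4)→{1,4,7}; (3,6)→{4,6,8}; (4,3)→{2,3,4}; (6,2)→{1,2,3}; (7,8)→{6,8}; (8,5)→{2,5,8}. Safe: 9. Place at column 9.
Row 9: attacked by (1,1)→{1,9}; (2,4)→{4}; (3,6)→{6}; (4,3)→{3,8}; (5,9)→{5,9}; (6,2)→{2,5}; (7,8)→{6,8}; (8,5)→{4,5,6}. Safe: 7. Place at column 7.
Columns [1, 4, 6, 3, 9, 2, 8, 5, 7], r−c [0, -2, -3, 1, -4, 4, -1, 3, 2], r+c [2, 6, 9, 7, 14, 8, 15, 13, 16] are all distinct, so no two queens attack.

(1,1) (2,4) (3,6) (4,3) (5,9) (6,2) (7,8) (8,5) (9,7)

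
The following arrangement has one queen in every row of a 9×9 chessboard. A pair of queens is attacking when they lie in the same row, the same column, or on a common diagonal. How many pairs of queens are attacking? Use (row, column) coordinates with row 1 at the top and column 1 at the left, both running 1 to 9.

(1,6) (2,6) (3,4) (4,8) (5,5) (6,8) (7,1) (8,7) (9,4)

6

Same column: (1,6)–(2,6) (column 6); (3,4)–(9,4) (column 4); (4,8)–(6,8) (column 8).
Same diagonal: (1,6)–(3,4) (|1−3| = |6−4| = 2); (2,6)–(4,8) (|2−4| = |6−8| = 2); (2,6)–(7,1) (|2−7| = |6−1| = 5).
Total attacking pairs: 6.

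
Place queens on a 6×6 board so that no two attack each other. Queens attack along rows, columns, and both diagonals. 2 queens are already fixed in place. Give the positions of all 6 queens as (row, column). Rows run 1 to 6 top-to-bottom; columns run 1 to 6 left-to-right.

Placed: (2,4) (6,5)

(1,2) (2,4) (3,6) (4,1) (5,3) (6,5)

Row 1: attacked by (2,4)→{3,4,5}; (6,5)→{5}. Safe: 1, 2, 6. Place at column 2.
Row 3: attacked by (1,2)→{2,4}; (2,4)→{3,4,5}; (6,5)→{2,5}. Safe: 1, 6. Place at column 6.
Row 4: attacked by (1,2)→{2,5}; (2,4)→{2,4,6}; (3,6)→{5,6}; (6,5)→{3,5}. Safe: 1. Place at column 1.
Row 5: attacked by (1,2)→{2,6}; (2,4)→{1,4}; (3,6)→{4,6}; (4,1)→{1,2}; (6,5)→{4,5,6}. Safe: 3. Place at column 3.
Columns [2, 4, 6, 1, 3, 5], r−c [-1, -2, -3, 3, 2, 1], r+c [3, 6, 9, 5, 8, 11] are all distinct, so no two queens attack.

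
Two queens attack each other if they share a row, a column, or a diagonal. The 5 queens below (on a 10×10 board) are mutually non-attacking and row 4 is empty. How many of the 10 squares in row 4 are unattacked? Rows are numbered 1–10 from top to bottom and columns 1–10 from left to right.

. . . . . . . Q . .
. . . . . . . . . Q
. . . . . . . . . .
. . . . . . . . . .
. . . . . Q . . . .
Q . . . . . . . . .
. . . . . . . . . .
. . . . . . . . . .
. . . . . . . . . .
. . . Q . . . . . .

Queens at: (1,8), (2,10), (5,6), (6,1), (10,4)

(1,8) attacks row 4 at column 8 and diagonals 5.
(2,10) attacks row 4 at column 10 and diagonals 8.
(5,6) attacks row 4 at column 6 and diagonals 5, 7.
(6,1) attacks row 4 at column 1 and diagonals 3.
(10,4) attacks row 4 at column 4 and diagonals 10.
Attacked columns: {1, 3, 4, 5, 6, 7, 8, 10}. Safe: {2, 9}.

2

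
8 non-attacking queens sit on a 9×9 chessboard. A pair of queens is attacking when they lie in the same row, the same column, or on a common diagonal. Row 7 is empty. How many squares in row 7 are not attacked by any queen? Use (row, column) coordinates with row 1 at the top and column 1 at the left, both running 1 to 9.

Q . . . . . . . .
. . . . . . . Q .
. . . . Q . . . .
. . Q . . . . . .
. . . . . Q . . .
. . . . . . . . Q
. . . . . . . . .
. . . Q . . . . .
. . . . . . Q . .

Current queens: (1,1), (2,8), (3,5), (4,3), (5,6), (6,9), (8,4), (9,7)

1

(1,1) attacks row 7 at column 1 and diagonals 7.
(2,8) attacks row 7 at column 8 and diagonals 3.
(3,5) attacks row 7 at column 5 and diagonals 1, 9.
(4,3) attacks row 7 at column 3 and diagonals 6.
(5,6) attacks row 7 at column 6 and diagonals 4, 8.
(6,9) attacks row 7 at column 9 and diagonals 8.
(8,4) attacks row 7 at column 4 and diagonals 3, 5.
(9,7) attacks row 7 at column 7 and diagonals 5, 9.
Attacked columns: {1, 3, 4, 5, 6, 7, 8, 9}. Safe: {2}.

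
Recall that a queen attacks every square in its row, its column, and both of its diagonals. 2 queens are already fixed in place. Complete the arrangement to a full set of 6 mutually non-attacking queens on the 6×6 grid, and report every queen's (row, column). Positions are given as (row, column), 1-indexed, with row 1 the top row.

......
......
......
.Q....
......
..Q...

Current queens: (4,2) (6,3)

Row 1: attacked by (4,2)→{2,5}; (6,3)→{3}. Safe: 1, 4, 6. Place at column 4.
Row 2: attacked by (1,4)→{3,4,5}; (4,2)→{2,4}; (6,3)→{3}. Safe: 1, 6. Place at column 1.
Row 3: attacked by (1,4)→{2,4,6}; (2,1)→{1,2}; (4,2)→{1,2,3}; (6,3)→{3,6}. Safe: 5. Place at column 5.
Row 5: attacked by (1,4)→{4}; (2,1)→{1,4}; (3,5)→{3,5}; (4,2)→{1,2,3}; (6,3)→{2,3,4}. Safe: 6. Place at column 6.
Columns [4, 1, 5, 2, 6, 3], r−c [-3, 1, -2, 2, -1, 3], r+c [5, 3, 8, 6, 11, 9] are all distinct, so no two queens attack.

(1,4) (2,1) (3,5) (4,2) (5,6) (6,3)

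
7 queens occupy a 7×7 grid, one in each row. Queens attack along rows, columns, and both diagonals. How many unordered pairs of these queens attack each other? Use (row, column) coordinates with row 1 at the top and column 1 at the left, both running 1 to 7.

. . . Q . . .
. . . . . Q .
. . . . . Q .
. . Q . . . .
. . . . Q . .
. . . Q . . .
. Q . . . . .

Same column: (1,4)–(6,4) (column 4); (2,6)–(3,6) (column 6).
Same diagonal: (1,4)–(3,6) (|1−3| = |4−6| = 2); (3,6)–(7,2) (|3−7| = |6−2| = 4); (5,5)–(6,4) (|5−6| = |5−4| = 1).
Total attacking pairs: 5.

5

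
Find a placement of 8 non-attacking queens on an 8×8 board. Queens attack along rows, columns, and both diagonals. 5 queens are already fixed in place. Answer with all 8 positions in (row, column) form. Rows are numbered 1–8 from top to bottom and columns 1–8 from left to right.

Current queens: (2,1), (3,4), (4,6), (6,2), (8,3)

(1,5) (2,1) (3,4) (4,6) (5,8) (6,2) (7,7) (8,3)

Row 1: attacked by (2,1)→{1,2}; (3,4)→{2,4,6}; (4,6)→{3,6}; (6,2)→{2,7}; (8,3)→{3}. Safe: 5, 8. Place at column 5.
Row 5: attacked by (1,5)→{1,5}; (2,1)→{1,4}; (3,4)→{2,4,6}; (4,6)→{5,6,7}; (6,2)→{1,2,3}; (8,3)→{3,6}. Safe: 8. Place at column 8.
Row 7: attacked by (1,5)→{5}; (2,1)→{1,6}; (3,4)→{4,8}; (4,6)→{3,6}; (5,8)→{6,8}; (6,2)→{1,2,3}; (8,3)→{2,3,4}. Safe: 7. Place at column 7.
Columns [5, 1, 4, 6, 8, 2, 7, 3], r−c [-4, 1, -1, -2, -3, 4, 0, 5], r+c [6, 3, 7, 10, 13, 8, 14, 11] are all distinct, so no two queens attack.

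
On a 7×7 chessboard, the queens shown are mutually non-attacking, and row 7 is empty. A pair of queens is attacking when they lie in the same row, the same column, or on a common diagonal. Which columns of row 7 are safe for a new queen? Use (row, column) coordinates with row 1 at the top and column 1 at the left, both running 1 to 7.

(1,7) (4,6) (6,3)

columns 5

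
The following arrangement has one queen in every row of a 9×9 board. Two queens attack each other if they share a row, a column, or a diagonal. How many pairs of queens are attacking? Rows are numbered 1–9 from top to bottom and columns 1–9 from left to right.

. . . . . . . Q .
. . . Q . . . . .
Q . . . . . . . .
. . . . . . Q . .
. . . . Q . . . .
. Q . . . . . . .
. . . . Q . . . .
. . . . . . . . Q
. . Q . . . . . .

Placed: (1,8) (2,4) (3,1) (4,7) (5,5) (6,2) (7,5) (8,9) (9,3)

3

Same column: (5,5)–(7,5) (column 5).
Same diagonal: (3,1)–(7,5) (|3−7| = |1−5| = 4); (7,5)–(9,3) (|7−9| = |5−3| = 2).
Total attacking pairs: 3.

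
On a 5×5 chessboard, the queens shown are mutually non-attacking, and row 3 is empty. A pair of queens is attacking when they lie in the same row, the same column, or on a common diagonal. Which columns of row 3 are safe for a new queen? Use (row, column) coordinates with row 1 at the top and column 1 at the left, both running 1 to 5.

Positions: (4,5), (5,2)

(4,5) attacks row 3 at column 5 and diagonals 4.
(5,2) attacks row 3 at column 2 and diagonals 4.
Attacked columns: {2, 4, 5}. Safe: {1, 3}.

columns 1, 3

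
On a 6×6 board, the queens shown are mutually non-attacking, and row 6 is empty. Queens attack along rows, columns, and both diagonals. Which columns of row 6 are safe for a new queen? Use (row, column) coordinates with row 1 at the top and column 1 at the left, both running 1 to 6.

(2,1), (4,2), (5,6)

columns 3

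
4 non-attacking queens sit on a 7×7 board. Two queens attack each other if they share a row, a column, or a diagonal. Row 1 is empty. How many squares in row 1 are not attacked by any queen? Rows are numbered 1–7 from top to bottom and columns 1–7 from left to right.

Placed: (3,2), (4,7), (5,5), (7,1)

(3,2) attacks row 1 at column 2 and diagonals 4.
(4,7) attacks row 1 at column 7 and diagonals 4.
(5,5) attacks row 1 at column 5 and diagonals 1.
(7,1) attacks row 1 at column 1 and diagonals 7.
Attacked columns: {1, 2, 4, 5, 7}. Safe: {3, 6}.

2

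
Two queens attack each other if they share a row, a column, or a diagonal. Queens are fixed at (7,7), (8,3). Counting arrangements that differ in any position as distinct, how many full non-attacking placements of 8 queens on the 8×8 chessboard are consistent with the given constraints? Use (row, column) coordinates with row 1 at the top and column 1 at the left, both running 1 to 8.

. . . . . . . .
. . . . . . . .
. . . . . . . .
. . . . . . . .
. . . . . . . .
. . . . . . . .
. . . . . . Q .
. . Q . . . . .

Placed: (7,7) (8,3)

2

Branch on row 1: col 2 → 0; col 4 → 0; col 5 → 1; col 6 → 1; col 8 → 0.
Sum: 0 + 0 + 1 + 1 + 0 = 2.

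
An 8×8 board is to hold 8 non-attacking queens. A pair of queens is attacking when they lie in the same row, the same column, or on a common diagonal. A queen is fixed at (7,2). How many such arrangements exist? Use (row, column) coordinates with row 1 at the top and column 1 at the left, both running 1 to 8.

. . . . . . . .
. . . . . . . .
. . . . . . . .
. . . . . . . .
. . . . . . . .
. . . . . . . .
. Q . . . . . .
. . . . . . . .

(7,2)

Branch on row 1: col 1 → 2; col 3 → 3; col 4 → 1; col 5 → 2; col 6 → 5; col 7 → 3.
Sum: 2 + 3 + 1 + 2 + 5 + 3 = 16.

16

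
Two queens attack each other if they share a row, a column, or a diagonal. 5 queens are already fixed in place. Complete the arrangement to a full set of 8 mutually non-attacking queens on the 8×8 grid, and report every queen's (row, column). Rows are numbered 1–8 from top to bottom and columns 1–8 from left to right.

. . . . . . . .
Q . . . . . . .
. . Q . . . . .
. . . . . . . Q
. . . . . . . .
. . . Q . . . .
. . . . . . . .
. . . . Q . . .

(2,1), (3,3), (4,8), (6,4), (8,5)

(1,7) (2,1) (3,3) (4,8) (5,6) (6,4) (7,2) (8,5)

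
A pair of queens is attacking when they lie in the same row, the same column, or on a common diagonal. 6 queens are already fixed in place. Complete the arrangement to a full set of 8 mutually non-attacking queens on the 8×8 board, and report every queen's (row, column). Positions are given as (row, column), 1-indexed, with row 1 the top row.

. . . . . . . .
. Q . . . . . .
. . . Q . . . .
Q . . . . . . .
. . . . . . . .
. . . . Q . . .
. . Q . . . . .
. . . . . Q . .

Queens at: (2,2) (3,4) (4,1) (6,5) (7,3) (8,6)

(1,8) (2,2) (3,4) (4,1) (5,7) (6,5) (7,3) (8,6)

Row 1: attacked by (2,2)→{1,2,3}; (3,4)→{2,4,6}; (4,1)→{1,4}; (6,5)→{5}; (7,3)→{3}; (8,6)→{6}. Safe: 7, 8. Place at column 8.
Row 5: attacked by (1,8)→{4,8}; (2,2)→{2,5}; (3,4)→{2,4,6}; (4,1)→{1,2}; (6,5)→{4,5,6}; (7,3)→{1,3,5}; (8,6)→{3,6}. Safe: 7. Place at column 7.
Columns [8, 2, 4, 1, 7, 5, 3, 6], r−c [-7, 0, -1, 3, -2, 1, 4, 2], r+c [9, 4, 7, 5, 12, 11, 10, 14] are all distinct, so no two queens attack.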